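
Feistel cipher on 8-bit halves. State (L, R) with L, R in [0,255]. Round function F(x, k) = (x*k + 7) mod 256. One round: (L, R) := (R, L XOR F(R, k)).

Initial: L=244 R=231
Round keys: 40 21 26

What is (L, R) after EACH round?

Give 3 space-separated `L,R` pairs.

Round 1 (k=40): L=231 R=235
Round 2 (k=21): L=235 R=169
Round 3 (k=26): L=169 R=218

Answer: 231,235 235,169 169,218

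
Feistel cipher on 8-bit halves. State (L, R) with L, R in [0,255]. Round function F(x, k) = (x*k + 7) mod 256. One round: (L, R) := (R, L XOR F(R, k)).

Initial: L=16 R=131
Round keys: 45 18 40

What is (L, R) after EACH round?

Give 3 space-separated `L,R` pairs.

Answer: 131,30 30,160 160,25

Derivation:
Round 1 (k=45): L=131 R=30
Round 2 (k=18): L=30 R=160
Round 3 (k=40): L=160 R=25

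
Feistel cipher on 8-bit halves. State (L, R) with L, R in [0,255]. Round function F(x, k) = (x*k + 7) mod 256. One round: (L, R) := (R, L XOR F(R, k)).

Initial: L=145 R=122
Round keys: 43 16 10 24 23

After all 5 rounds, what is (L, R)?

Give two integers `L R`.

Answer: 130 200

Derivation:
Round 1 (k=43): L=122 R=20
Round 2 (k=16): L=20 R=61
Round 3 (k=10): L=61 R=125
Round 4 (k=24): L=125 R=130
Round 5 (k=23): L=130 R=200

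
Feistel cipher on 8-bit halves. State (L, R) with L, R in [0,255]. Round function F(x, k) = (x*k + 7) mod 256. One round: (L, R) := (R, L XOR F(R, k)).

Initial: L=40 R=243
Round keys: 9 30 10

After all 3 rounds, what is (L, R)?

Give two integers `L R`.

Answer: 32 253

Derivation:
Round 1 (k=9): L=243 R=186
Round 2 (k=30): L=186 R=32
Round 3 (k=10): L=32 R=253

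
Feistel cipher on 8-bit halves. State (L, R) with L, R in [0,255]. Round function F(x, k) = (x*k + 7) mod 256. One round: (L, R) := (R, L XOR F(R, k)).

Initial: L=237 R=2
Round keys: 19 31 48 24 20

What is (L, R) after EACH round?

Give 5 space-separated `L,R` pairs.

Answer: 2,192 192,69 69,55 55,106 106,120

Derivation:
Round 1 (k=19): L=2 R=192
Round 2 (k=31): L=192 R=69
Round 3 (k=48): L=69 R=55
Round 4 (k=24): L=55 R=106
Round 5 (k=20): L=106 R=120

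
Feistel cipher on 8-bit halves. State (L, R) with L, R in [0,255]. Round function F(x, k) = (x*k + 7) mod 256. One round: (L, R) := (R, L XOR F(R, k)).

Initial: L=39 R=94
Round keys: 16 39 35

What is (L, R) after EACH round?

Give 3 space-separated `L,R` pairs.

Answer: 94,192 192,25 25,178

Derivation:
Round 1 (k=16): L=94 R=192
Round 2 (k=39): L=192 R=25
Round 3 (k=35): L=25 R=178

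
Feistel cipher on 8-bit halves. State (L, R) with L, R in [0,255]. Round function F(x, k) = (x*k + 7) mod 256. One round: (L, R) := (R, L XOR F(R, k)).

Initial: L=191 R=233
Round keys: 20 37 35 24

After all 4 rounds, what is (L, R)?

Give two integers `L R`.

Answer: 153 173

Derivation:
Round 1 (k=20): L=233 R=132
Round 2 (k=37): L=132 R=242
Round 3 (k=35): L=242 R=153
Round 4 (k=24): L=153 R=173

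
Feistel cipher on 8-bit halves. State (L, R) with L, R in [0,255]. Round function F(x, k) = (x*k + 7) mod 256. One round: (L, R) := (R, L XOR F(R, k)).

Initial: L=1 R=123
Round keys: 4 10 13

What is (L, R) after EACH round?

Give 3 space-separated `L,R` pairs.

Answer: 123,242 242,0 0,245

Derivation:
Round 1 (k=4): L=123 R=242
Round 2 (k=10): L=242 R=0
Round 3 (k=13): L=0 R=245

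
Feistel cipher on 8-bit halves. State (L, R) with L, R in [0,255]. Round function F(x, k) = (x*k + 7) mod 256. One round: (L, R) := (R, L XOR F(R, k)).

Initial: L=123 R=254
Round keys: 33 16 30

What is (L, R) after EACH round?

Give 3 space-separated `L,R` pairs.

Round 1 (k=33): L=254 R=190
Round 2 (k=16): L=190 R=25
Round 3 (k=30): L=25 R=75

Answer: 254,190 190,25 25,75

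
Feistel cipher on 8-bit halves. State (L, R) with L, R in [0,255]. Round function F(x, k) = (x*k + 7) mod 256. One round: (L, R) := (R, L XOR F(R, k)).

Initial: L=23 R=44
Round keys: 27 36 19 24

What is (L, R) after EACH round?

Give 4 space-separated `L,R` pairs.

Answer: 44,188 188,91 91,116 116,188

Derivation:
Round 1 (k=27): L=44 R=188
Round 2 (k=36): L=188 R=91
Round 3 (k=19): L=91 R=116
Round 4 (k=24): L=116 R=188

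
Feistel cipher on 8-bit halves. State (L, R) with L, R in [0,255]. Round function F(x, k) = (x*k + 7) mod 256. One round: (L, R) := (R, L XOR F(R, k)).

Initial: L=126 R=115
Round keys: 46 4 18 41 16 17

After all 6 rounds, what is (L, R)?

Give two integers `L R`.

Round 1 (k=46): L=115 R=207
Round 2 (k=4): L=207 R=48
Round 3 (k=18): L=48 R=168
Round 4 (k=41): L=168 R=223
Round 5 (k=16): L=223 R=95
Round 6 (k=17): L=95 R=137

Answer: 95 137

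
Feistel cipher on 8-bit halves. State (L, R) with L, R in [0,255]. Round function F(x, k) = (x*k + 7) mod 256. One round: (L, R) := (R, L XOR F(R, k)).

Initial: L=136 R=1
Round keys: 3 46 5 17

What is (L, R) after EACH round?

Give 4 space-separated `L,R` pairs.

Round 1 (k=3): L=1 R=130
Round 2 (k=46): L=130 R=98
Round 3 (k=5): L=98 R=115
Round 4 (k=17): L=115 R=200

Answer: 1,130 130,98 98,115 115,200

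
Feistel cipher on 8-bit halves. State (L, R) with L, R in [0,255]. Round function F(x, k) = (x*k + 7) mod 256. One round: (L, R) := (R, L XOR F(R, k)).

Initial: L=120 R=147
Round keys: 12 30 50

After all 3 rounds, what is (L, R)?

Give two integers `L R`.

Answer: 210 152

Derivation:
Round 1 (k=12): L=147 R=147
Round 2 (k=30): L=147 R=210
Round 3 (k=50): L=210 R=152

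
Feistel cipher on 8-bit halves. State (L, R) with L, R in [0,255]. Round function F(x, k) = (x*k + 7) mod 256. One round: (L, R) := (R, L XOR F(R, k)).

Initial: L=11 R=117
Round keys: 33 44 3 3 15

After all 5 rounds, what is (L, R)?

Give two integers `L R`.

Answer: 119 166

Derivation:
Round 1 (k=33): L=117 R=23
Round 2 (k=44): L=23 R=142
Round 3 (k=3): L=142 R=166
Round 4 (k=3): L=166 R=119
Round 5 (k=15): L=119 R=166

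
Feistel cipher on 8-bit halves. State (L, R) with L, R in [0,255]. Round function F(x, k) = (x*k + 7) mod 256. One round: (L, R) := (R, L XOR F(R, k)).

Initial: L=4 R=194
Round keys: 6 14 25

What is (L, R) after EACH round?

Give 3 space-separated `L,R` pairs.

Round 1 (k=6): L=194 R=151
Round 2 (k=14): L=151 R=139
Round 3 (k=25): L=139 R=13

Answer: 194,151 151,139 139,13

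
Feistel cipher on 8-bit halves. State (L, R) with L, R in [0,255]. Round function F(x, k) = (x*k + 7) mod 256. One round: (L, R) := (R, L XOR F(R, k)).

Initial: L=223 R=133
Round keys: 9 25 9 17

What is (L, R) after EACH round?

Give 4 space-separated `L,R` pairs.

Round 1 (k=9): L=133 R=107
Round 2 (k=25): L=107 R=255
Round 3 (k=9): L=255 R=149
Round 4 (k=17): L=149 R=19

Answer: 133,107 107,255 255,149 149,19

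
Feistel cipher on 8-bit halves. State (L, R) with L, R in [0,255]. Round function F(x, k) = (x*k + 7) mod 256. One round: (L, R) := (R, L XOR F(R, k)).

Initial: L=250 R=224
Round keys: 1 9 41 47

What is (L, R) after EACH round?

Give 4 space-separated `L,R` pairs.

Answer: 224,29 29,236 236,206 206,53

Derivation:
Round 1 (k=1): L=224 R=29
Round 2 (k=9): L=29 R=236
Round 3 (k=41): L=236 R=206
Round 4 (k=47): L=206 R=53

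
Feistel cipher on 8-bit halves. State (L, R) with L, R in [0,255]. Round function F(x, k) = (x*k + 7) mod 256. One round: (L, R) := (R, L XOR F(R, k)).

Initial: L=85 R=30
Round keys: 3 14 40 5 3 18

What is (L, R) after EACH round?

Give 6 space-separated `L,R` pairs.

Round 1 (k=3): L=30 R=52
Round 2 (k=14): L=52 R=193
Round 3 (k=40): L=193 R=27
Round 4 (k=5): L=27 R=79
Round 5 (k=3): L=79 R=239
Round 6 (k=18): L=239 R=154

Answer: 30,52 52,193 193,27 27,79 79,239 239,154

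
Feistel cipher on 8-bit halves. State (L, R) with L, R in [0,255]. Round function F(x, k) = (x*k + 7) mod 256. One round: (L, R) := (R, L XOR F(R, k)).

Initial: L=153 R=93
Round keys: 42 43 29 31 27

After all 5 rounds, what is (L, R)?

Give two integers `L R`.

Answer: 36 74

Derivation:
Round 1 (k=42): L=93 R=208
Round 2 (k=43): L=208 R=170
Round 3 (k=29): L=170 R=153
Round 4 (k=31): L=153 R=36
Round 5 (k=27): L=36 R=74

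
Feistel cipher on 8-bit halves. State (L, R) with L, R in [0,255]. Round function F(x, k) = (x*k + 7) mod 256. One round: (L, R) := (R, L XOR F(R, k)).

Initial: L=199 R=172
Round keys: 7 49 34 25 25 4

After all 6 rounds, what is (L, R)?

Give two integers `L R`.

Round 1 (k=7): L=172 R=124
Round 2 (k=49): L=124 R=111
Round 3 (k=34): L=111 R=185
Round 4 (k=25): L=185 R=119
Round 5 (k=25): L=119 R=31
Round 6 (k=4): L=31 R=244

Answer: 31 244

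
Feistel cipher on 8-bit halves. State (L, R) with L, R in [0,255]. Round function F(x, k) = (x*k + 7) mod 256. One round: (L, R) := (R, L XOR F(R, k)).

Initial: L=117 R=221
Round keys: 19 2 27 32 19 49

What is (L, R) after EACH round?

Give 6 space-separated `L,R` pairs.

Round 1 (k=19): L=221 R=27
Round 2 (k=2): L=27 R=224
Round 3 (k=27): L=224 R=188
Round 4 (k=32): L=188 R=103
Round 5 (k=19): L=103 R=16
Round 6 (k=49): L=16 R=112

Answer: 221,27 27,224 224,188 188,103 103,16 16,112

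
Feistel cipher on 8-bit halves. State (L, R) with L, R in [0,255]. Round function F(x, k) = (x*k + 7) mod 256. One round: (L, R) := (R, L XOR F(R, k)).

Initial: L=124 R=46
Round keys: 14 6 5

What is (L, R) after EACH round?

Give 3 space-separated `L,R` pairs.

Round 1 (k=14): L=46 R=247
Round 2 (k=6): L=247 R=255
Round 3 (k=5): L=255 R=245

Answer: 46,247 247,255 255,245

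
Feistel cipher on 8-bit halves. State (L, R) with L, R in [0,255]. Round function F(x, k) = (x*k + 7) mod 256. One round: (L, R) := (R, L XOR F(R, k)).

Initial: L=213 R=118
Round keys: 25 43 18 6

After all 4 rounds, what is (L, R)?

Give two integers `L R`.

Answer: 81 84

Derivation:
Round 1 (k=25): L=118 R=88
Round 2 (k=43): L=88 R=185
Round 3 (k=18): L=185 R=81
Round 4 (k=6): L=81 R=84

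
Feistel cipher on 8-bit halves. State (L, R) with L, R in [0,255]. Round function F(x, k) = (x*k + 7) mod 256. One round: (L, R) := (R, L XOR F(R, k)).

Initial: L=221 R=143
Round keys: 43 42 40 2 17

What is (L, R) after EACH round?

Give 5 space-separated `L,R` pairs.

Answer: 143,209 209,222 222,102 102,13 13,130

Derivation:
Round 1 (k=43): L=143 R=209
Round 2 (k=42): L=209 R=222
Round 3 (k=40): L=222 R=102
Round 4 (k=2): L=102 R=13
Round 5 (k=17): L=13 R=130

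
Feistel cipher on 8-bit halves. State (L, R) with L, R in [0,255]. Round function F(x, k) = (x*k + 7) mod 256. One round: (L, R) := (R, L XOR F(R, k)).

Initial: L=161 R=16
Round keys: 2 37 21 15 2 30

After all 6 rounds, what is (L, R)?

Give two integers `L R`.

Answer: 73 161

Derivation:
Round 1 (k=2): L=16 R=134
Round 2 (k=37): L=134 R=117
Round 3 (k=21): L=117 R=38
Round 4 (k=15): L=38 R=52
Round 5 (k=2): L=52 R=73
Round 6 (k=30): L=73 R=161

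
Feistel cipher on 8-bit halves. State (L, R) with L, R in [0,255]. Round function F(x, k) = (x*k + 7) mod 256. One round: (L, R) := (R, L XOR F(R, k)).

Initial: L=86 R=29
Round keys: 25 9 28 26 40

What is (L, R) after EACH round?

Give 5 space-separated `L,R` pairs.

Round 1 (k=25): L=29 R=138
Round 2 (k=9): L=138 R=252
Round 3 (k=28): L=252 R=29
Round 4 (k=26): L=29 R=5
Round 5 (k=40): L=5 R=210

Answer: 29,138 138,252 252,29 29,5 5,210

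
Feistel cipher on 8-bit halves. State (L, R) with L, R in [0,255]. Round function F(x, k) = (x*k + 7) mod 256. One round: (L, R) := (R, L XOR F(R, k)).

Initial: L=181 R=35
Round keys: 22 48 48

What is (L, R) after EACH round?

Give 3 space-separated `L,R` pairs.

Round 1 (k=22): L=35 R=188
Round 2 (k=48): L=188 R=100
Round 3 (k=48): L=100 R=123

Answer: 35,188 188,100 100,123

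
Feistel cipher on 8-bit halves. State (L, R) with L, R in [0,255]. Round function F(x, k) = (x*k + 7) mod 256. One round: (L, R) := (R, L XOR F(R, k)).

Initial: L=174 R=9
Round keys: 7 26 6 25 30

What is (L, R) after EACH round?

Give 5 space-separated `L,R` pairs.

Round 1 (k=7): L=9 R=232
Round 2 (k=26): L=232 R=158
Round 3 (k=6): L=158 R=83
Round 4 (k=25): L=83 R=188
Round 5 (k=30): L=188 R=92

Answer: 9,232 232,158 158,83 83,188 188,92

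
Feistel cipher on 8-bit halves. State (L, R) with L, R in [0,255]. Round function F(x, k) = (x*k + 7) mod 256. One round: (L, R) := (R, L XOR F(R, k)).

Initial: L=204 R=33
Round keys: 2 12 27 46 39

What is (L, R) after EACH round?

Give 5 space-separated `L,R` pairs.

Answer: 33,133 133,98 98,216 216,181 181,66

Derivation:
Round 1 (k=2): L=33 R=133
Round 2 (k=12): L=133 R=98
Round 3 (k=27): L=98 R=216
Round 4 (k=46): L=216 R=181
Round 5 (k=39): L=181 R=66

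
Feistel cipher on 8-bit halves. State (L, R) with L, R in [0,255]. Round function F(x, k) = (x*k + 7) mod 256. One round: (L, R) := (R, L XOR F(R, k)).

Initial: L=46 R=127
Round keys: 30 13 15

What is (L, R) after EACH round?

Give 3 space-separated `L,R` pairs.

Answer: 127,199 199,93 93,189

Derivation:
Round 1 (k=30): L=127 R=199
Round 2 (k=13): L=199 R=93
Round 3 (k=15): L=93 R=189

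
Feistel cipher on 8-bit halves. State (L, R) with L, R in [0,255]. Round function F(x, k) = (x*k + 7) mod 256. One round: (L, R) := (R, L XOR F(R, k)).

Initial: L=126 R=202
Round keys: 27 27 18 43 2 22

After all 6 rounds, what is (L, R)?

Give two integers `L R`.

Round 1 (k=27): L=202 R=43
Round 2 (k=27): L=43 R=90
Round 3 (k=18): L=90 R=112
Round 4 (k=43): L=112 R=141
Round 5 (k=2): L=141 R=81
Round 6 (k=22): L=81 R=112

Answer: 81 112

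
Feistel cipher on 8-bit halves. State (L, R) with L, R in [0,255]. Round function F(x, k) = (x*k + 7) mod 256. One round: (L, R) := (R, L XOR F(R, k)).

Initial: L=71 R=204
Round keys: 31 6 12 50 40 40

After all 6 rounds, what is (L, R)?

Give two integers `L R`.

Answer: 160 33

Derivation:
Round 1 (k=31): L=204 R=252
Round 2 (k=6): L=252 R=35
Round 3 (k=12): L=35 R=87
Round 4 (k=50): L=87 R=38
Round 5 (k=40): L=38 R=160
Round 6 (k=40): L=160 R=33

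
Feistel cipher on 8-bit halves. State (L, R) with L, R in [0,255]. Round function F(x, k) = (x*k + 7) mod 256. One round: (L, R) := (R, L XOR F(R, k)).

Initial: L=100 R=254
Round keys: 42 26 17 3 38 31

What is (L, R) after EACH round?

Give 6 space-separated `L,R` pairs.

Answer: 254,215 215,35 35,141 141,141 141,120 120,2

Derivation:
Round 1 (k=42): L=254 R=215
Round 2 (k=26): L=215 R=35
Round 3 (k=17): L=35 R=141
Round 4 (k=3): L=141 R=141
Round 5 (k=38): L=141 R=120
Round 6 (k=31): L=120 R=2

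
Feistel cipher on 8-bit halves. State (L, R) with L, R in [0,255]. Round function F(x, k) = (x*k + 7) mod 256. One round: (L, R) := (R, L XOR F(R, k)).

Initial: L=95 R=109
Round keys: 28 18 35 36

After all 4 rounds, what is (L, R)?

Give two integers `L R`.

Round 1 (k=28): L=109 R=172
Round 2 (k=18): L=172 R=114
Round 3 (k=35): L=114 R=49
Round 4 (k=36): L=49 R=153

Answer: 49 153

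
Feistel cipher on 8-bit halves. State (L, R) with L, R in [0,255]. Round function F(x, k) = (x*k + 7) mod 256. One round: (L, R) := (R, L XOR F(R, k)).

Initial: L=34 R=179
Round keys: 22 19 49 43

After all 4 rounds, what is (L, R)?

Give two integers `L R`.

Answer: 9 161

Derivation:
Round 1 (k=22): L=179 R=75
Round 2 (k=19): L=75 R=43
Round 3 (k=49): L=43 R=9
Round 4 (k=43): L=9 R=161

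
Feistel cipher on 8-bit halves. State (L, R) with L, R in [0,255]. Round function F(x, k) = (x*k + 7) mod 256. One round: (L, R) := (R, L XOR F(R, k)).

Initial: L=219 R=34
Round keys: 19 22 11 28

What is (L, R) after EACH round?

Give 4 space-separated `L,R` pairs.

Answer: 34,86 86,73 73,124 124,222

Derivation:
Round 1 (k=19): L=34 R=86
Round 2 (k=22): L=86 R=73
Round 3 (k=11): L=73 R=124
Round 4 (k=28): L=124 R=222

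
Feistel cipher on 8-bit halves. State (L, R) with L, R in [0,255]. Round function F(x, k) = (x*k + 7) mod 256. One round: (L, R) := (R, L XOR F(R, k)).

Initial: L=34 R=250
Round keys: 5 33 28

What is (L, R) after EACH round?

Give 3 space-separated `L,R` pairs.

Answer: 250,203 203,200 200,44

Derivation:
Round 1 (k=5): L=250 R=203
Round 2 (k=33): L=203 R=200
Round 3 (k=28): L=200 R=44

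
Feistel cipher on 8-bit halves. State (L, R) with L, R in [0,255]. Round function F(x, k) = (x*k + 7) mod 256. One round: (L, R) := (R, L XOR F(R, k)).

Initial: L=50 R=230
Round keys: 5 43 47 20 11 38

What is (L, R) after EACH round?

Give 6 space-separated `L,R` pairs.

Answer: 230,183 183,34 34,242 242,205 205,36 36,146

Derivation:
Round 1 (k=5): L=230 R=183
Round 2 (k=43): L=183 R=34
Round 3 (k=47): L=34 R=242
Round 4 (k=20): L=242 R=205
Round 5 (k=11): L=205 R=36
Round 6 (k=38): L=36 R=146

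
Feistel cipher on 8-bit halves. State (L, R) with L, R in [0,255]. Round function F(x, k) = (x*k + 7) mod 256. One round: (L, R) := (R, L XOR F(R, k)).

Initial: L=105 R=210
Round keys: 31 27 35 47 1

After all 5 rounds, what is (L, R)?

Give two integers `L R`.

Answer: 192 121

Derivation:
Round 1 (k=31): L=210 R=28
Round 2 (k=27): L=28 R=41
Round 3 (k=35): L=41 R=190
Round 4 (k=47): L=190 R=192
Round 5 (k=1): L=192 R=121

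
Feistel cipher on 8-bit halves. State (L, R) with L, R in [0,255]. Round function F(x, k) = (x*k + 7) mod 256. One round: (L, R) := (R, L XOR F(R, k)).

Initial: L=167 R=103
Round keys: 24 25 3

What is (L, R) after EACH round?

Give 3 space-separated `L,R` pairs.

Answer: 103,8 8,168 168,247

Derivation:
Round 1 (k=24): L=103 R=8
Round 2 (k=25): L=8 R=168
Round 3 (k=3): L=168 R=247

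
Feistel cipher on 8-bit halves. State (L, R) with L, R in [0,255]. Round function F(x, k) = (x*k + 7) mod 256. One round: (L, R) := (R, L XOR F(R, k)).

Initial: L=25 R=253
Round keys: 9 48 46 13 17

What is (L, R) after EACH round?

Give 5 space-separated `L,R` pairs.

Round 1 (k=9): L=253 R=245
Round 2 (k=48): L=245 R=10
Round 3 (k=46): L=10 R=38
Round 4 (k=13): L=38 R=255
Round 5 (k=17): L=255 R=208

Answer: 253,245 245,10 10,38 38,255 255,208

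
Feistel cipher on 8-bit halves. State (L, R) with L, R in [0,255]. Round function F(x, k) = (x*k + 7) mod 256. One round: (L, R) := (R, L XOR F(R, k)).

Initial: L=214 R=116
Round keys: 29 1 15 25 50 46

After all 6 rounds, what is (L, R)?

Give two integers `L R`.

Round 1 (k=29): L=116 R=253
Round 2 (k=1): L=253 R=112
Round 3 (k=15): L=112 R=106
Round 4 (k=25): L=106 R=17
Round 5 (k=50): L=17 R=51
Round 6 (k=46): L=51 R=32

Answer: 51 32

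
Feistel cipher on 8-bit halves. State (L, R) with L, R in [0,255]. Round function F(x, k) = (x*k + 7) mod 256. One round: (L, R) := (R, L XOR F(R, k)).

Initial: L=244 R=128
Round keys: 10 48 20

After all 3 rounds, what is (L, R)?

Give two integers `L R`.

Answer: 23 32

Derivation:
Round 1 (k=10): L=128 R=243
Round 2 (k=48): L=243 R=23
Round 3 (k=20): L=23 R=32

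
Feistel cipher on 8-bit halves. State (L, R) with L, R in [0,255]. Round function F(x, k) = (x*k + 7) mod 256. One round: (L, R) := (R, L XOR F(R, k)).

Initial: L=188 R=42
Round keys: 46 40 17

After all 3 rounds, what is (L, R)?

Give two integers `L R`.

Answer: 117 227

Derivation:
Round 1 (k=46): L=42 R=47
Round 2 (k=40): L=47 R=117
Round 3 (k=17): L=117 R=227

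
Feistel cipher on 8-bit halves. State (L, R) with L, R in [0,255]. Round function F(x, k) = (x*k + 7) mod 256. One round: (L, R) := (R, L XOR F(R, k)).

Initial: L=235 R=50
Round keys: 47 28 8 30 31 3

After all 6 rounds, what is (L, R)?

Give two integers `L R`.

Answer: 126 57

Derivation:
Round 1 (k=47): L=50 R=222
Round 2 (k=28): L=222 R=125
Round 3 (k=8): L=125 R=49
Round 4 (k=30): L=49 R=184
Round 5 (k=31): L=184 R=126
Round 6 (k=3): L=126 R=57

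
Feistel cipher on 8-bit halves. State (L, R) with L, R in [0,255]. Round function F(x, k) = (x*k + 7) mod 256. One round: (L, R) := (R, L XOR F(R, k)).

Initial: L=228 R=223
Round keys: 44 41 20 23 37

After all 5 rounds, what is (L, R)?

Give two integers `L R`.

Round 1 (k=44): L=223 R=191
Round 2 (k=41): L=191 R=65
Round 3 (k=20): L=65 R=164
Round 4 (k=23): L=164 R=130
Round 5 (k=37): L=130 R=117

Answer: 130 117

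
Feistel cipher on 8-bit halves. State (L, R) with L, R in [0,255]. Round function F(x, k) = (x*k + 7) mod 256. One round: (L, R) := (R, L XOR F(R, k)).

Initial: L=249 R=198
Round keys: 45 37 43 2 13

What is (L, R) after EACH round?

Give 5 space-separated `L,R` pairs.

Answer: 198,44 44,165 165,146 146,142 142,175

Derivation:
Round 1 (k=45): L=198 R=44
Round 2 (k=37): L=44 R=165
Round 3 (k=43): L=165 R=146
Round 4 (k=2): L=146 R=142
Round 5 (k=13): L=142 R=175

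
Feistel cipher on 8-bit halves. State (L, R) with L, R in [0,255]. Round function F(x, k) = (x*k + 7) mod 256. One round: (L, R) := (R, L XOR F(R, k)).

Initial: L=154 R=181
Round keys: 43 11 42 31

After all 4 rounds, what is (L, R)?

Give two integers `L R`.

Answer: 23 230

Derivation:
Round 1 (k=43): L=181 R=244
Round 2 (k=11): L=244 R=54
Round 3 (k=42): L=54 R=23
Round 4 (k=31): L=23 R=230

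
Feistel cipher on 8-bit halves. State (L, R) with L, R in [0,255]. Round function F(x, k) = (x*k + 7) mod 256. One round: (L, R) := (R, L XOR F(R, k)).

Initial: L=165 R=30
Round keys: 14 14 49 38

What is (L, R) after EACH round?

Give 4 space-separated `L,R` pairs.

Round 1 (k=14): L=30 R=14
Round 2 (k=14): L=14 R=213
Round 3 (k=49): L=213 R=194
Round 4 (k=38): L=194 R=6

Answer: 30,14 14,213 213,194 194,6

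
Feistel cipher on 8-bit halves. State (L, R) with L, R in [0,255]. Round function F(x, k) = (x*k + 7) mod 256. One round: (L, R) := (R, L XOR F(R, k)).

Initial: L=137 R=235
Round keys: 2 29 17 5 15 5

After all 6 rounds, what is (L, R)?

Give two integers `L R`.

Answer: 50 103

Derivation:
Round 1 (k=2): L=235 R=84
Round 2 (k=29): L=84 R=96
Round 3 (k=17): L=96 R=51
Round 4 (k=5): L=51 R=102
Round 5 (k=15): L=102 R=50
Round 6 (k=5): L=50 R=103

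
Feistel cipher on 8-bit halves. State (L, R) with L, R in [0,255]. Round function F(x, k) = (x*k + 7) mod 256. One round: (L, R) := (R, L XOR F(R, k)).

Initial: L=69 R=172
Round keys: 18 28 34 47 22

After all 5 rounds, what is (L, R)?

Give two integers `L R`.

Round 1 (k=18): L=172 R=90
Round 2 (k=28): L=90 R=115
Round 3 (k=34): L=115 R=23
Round 4 (k=47): L=23 R=51
Round 5 (k=22): L=51 R=126

Answer: 51 126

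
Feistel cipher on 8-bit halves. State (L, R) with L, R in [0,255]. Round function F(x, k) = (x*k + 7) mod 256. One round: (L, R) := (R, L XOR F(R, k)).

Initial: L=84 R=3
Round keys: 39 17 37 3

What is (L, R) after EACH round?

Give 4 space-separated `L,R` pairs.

Answer: 3,40 40,172 172,203 203,196

Derivation:
Round 1 (k=39): L=3 R=40
Round 2 (k=17): L=40 R=172
Round 3 (k=37): L=172 R=203
Round 4 (k=3): L=203 R=196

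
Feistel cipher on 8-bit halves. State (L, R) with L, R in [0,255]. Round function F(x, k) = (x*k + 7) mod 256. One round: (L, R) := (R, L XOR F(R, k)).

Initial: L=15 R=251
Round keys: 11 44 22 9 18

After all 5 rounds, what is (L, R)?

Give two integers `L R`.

Round 1 (k=11): L=251 R=223
Round 2 (k=44): L=223 R=160
Round 3 (k=22): L=160 R=24
Round 4 (k=9): L=24 R=127
Round 5 (k=18): L=127 R=237

Answer: 127 237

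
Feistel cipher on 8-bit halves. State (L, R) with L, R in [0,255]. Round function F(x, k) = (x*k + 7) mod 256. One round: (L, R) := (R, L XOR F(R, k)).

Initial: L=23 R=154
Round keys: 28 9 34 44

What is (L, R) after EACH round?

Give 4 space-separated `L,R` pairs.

Round 1 (k=28): L=154 R=200
Round 2 (k=9): L=200 R=149
Round 3 (k=34): L=149 R=25
Round 4 (k=44): L=25 R=198

Answer: 154,200 200,149 149,25 25,198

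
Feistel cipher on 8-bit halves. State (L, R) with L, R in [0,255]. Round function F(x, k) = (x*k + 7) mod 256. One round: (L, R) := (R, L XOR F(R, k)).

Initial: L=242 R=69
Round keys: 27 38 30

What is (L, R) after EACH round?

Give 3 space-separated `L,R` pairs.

Answer: 69,188 188,170 170,79

Derivation:
Round 1 (k=27): L=69 R=188
Round 2 (k=38): L=188 R=170
Round 3 (k=30): L=170 R=79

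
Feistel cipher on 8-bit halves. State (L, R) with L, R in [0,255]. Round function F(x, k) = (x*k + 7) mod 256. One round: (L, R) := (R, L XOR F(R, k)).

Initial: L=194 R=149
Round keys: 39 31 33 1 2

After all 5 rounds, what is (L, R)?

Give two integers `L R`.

Round 1 (k=39): L=149 R=120
Round 2 (k=31): L=120 R=26
Round 3 (k=33): L=26 R=25
Round 4 (k=1): L=25 R=58
Round 5 (k=2): L=58 R=98

Answer: 58 98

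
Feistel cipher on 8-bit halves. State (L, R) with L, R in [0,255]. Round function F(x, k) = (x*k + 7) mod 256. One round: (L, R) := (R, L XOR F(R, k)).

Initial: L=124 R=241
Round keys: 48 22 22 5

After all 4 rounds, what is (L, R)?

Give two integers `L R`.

Answer: 252 123

Derivation:
Round 1 (k=48): L=241 R=75
Round 2 (k=22): L=75 R=136
Round 3 (k=22): L=136 R=252
Round 4 (k=5): L=252 R=123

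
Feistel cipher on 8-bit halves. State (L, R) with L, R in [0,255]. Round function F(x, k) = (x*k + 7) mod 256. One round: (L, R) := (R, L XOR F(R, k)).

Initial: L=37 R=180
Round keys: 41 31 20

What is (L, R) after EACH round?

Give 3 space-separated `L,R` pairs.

Round 1 (k=41): L=180 R=254
Round 2 (k=31): L=254 R=125
Round 3 (k=20): L=125 R=53

Answer: 180,254 254,125 125,53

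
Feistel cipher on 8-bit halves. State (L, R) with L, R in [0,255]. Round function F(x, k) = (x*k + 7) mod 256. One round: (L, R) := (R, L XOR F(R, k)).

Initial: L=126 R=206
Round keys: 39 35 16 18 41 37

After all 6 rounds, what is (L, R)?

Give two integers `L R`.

Round 1 (k=39): L=206 R=23
Round 2 (k=35): L=23 R=226
Round 3 (k=16): L=226 R=48
Round 4 (k=18): L=48 R=133
Round 5 (k=41): L=133 R=100
Round 6 (k=37): L=100 R=254

Answer: 100 254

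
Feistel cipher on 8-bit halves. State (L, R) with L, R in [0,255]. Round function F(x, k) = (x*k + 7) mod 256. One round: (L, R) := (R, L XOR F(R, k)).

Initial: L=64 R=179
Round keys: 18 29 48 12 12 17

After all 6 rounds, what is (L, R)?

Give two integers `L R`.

Round 1 (k=18): L=179 R=221
Round 2 (k=29): L=221 R=163
Round 3 (k=48): L=163 R=74
Round 4 (k=12): L=74 R=220
Round 5 (k=12): L=220 R=29
Round 6 (k=17): L=29 R=40

Answer: 29 40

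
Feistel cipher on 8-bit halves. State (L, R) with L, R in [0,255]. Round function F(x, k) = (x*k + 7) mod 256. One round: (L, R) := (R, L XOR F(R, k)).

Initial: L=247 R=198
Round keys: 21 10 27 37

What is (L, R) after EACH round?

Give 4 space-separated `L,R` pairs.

Answer: 198,178 178,61 61,196 196,102

Derivation:
Round 1 (k=21): L=198 R=178
Round 2 (k=10): L=178 R=61
Round 3 (k=27): L=61 R=196
Round 4 (k=37): L=196 R=102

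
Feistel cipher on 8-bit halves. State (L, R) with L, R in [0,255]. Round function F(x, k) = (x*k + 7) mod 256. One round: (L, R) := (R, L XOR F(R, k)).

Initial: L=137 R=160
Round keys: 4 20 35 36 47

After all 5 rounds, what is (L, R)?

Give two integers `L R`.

Round 1 (k=4): L=160 R=14
Round 2 (k=20): L=14 R=191
Round 3 (k=35): L=191 R=42
Round 4 (k=36): L=42 R=80
Round 5 (k=47): L=80 R=157

Answer: 80 157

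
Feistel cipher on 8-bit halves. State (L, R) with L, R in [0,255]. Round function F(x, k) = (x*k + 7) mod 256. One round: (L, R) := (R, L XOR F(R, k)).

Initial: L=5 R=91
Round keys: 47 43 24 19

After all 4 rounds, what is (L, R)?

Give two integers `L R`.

Answer: 166 24

Derivation:
Round 1 (k=47): L=91 R=185
Round 2 (k=43): L=185 R=65
Round 3 (k=24): L=65 R=166
Round 4 (k=19): L=166 R=24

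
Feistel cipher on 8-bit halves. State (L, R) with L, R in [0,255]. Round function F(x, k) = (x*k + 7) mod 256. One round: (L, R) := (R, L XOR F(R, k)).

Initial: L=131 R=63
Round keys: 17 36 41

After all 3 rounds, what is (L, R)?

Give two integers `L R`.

Answer: 68 94

Derivation:
Round 1 (k=17): L=63 R=181
Round 2 (k=36): L=181 R=68
Round 3 (k=41): L=68 R=94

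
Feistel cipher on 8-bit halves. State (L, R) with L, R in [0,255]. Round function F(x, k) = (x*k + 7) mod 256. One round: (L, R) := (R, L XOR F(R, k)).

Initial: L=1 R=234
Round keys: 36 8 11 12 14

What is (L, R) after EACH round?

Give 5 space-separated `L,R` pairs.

Answer: 234,238 238,157 157,40 40,122 122,155

Derivation:
Round 1 (k=36): L=234 R=238
Round 2 (k=8): L=238 R=157
Round 3 (k=11): L=157 R=40
Round 4 (k=12): L=40 R=122
Round 5 (k=14): L=122 R=155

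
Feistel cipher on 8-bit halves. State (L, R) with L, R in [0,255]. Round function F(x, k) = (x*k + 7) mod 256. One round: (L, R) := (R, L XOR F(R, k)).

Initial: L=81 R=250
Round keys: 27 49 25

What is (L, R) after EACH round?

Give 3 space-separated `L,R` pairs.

Answer: 250,52 52,1 1,20

Derivation:
Round 1 (k=27): L=250 R=52
Round 2 (k=49): L=52 R=1
Round 3 (k=25): L=1 R=20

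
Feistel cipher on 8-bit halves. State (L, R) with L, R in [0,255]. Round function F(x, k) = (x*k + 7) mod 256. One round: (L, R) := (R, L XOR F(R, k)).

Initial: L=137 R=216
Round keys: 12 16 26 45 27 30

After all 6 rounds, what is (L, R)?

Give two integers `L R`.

Round 1 (k=12): L=216 R=174
Round 2 (k=16): L=174 R=63
Round 3 (k=26): L=63 R=195
Round 4 (k=45): L=195 R=113
Round 5 (k=27): L=113 R=49
Round 6 (k=30): L=49 R=180

Answer: 49 180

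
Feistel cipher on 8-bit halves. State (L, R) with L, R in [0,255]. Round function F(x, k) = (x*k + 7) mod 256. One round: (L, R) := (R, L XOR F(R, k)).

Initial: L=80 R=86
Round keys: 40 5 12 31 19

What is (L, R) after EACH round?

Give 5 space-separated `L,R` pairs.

Round 1 (k=40): L=86 R=39
Round 2 (k=5): L=39 R=156
Round 3 (k=12): L=156 R=112
Round 4 (k=31): L=112 R=11
Round 5 (k=19): L=11 R=168

Answer: 86,39 39,156 156,112 112,11 11,168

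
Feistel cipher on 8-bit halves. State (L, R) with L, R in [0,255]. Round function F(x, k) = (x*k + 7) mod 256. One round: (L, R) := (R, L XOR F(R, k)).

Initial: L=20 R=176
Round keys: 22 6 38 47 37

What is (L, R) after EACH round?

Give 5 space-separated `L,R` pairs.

Answer: 176,51 51,137 137,110 110,176 176,25

Derivation:
Round 1 (k=22): L=176 R=51
Round 2 (k=6): L=51 R=137
Round 3 (k=38): L=137 R=110
Round 4 (k=47): L=110 R=176
Round 5 (k=37): L=176 R=25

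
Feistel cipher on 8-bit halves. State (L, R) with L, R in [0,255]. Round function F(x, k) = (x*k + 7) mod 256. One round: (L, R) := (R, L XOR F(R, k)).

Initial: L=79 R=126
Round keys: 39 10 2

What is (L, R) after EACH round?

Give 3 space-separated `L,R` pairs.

Round 1 (k=39): L=126 R=118
Round 2 (k=10): L=118 R=221
Round 3 (k=2): L=221 R=183

Answer: 126,118 118,221 221,183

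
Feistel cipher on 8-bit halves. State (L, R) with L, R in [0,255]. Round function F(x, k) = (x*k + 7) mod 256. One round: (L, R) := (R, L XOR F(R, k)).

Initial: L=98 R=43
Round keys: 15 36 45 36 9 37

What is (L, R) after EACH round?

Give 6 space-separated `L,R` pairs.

Round 1 (k=15): L=43 R=238
Round 2 (k=36): L=238 R=84
Round 3 (k=45): L=84 R=37
Round 4 (k=36): L=37 R=111
Round 5 (k=9): L=111 R=203
Round 6 (k=37): L=203 R=49

Answer: 43,238 238,84 84,37 37,111 111,203 203,49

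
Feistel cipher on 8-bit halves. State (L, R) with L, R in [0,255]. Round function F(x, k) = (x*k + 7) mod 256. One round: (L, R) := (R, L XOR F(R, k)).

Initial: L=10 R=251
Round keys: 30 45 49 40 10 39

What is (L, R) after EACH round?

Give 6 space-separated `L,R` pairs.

Answer: 251,123 123,93 93,175 175,2 2,180 180,113

Derivation:
Round 1 (k=30): L=251 R=123
Round 2 (k=45): L=123 R=93
Round 3 (k=49): L=93 R=175
Round 4 (k=40): L=175 R=2
Round 5 (k=10): L=2 R=180
Round 6 (k=39): L=180 R=113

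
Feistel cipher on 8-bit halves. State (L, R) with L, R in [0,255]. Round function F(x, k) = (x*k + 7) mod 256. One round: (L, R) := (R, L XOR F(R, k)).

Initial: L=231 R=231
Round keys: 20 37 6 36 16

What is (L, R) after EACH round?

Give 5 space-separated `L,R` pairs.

Round 1 (k=20): L=231 R=244
Round 2 (k=37): L=244 R=172
Round 3 (k=6): L=172 R=251
Round 4 (k=36): L=251 R=255
Round 5 (k=16): L=255 R=12

Answer: 231,244 244,172 172,251 251,255 255,12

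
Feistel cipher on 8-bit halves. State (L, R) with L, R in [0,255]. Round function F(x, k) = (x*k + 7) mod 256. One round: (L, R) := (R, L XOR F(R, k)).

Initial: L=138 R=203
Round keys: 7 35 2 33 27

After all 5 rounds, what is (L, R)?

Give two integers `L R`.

Answer: 134 236

Derivation:
Round 1 (k=7): L=203 R=30
Round 2 (k=35): L=30 R=234
Round 3 (k=2): L=234 R=197
Round 4 (k=33): L=197 R=134
Round 5 (k=27): L=134 R=236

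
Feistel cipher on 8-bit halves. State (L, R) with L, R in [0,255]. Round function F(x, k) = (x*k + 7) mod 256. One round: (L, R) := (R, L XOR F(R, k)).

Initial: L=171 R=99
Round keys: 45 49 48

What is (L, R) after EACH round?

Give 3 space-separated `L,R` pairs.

Answer: 99,197 197,223 223,18

Derivation:
Round 1 (k=45): L=99 R=197
Round 2 (k=49): L=197 R=223
Round 3 (k=48): L=223 R=18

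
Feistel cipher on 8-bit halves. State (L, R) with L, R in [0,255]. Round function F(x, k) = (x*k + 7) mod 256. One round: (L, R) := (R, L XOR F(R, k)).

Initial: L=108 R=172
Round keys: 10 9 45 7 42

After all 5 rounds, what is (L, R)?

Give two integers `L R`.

Answer: 199 115

Derivation:
Round 1 (k=10): L=172 R=211
Round 2 (k=9): L=211 R=222
Round 3 (k=45): L=222 R=222
Round 4 (k=7): L=222 R=199
Round 5 (k=42): L=199 R=115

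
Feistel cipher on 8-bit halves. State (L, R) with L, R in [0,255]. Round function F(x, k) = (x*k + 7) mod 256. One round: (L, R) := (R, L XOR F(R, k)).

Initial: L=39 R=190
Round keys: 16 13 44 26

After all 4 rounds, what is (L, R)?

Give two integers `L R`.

Answer: 19 140

Derivation:
Round 1 (k=16): L=190 R=192
Round 2 (k=13): L=192 R=121
Round 3 (k=44): L=121 R=19
Round 4 (k=26): L=19 R=140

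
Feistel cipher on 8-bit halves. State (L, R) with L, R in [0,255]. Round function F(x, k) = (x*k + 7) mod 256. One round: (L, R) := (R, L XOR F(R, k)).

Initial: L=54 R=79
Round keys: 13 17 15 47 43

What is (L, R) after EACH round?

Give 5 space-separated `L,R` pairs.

Round 1 (k=13): L=79 R=60
Round 2 (k=17): L=60 R=76
Round 3 (k=15): L=76 R=71
Round 4 (k=47): L=71 R=92
Round 5 (k=43): L=92 R=60

Answer: 79,60 60,76 76,71 71,92 92,60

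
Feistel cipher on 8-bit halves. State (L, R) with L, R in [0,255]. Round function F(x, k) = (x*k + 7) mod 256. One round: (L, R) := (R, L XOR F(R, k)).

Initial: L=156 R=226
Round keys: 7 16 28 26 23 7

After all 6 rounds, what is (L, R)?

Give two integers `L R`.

Answer: 195 66

Derivation:
Round 1 (k=7): L=226 R=169
Round 2 (k=16): L=169 R=117
Round 3 (k=28): L=117 R=122
Round 4 (k=26): L=122 R=30
Round 5 (k=23): L=30 R=195
Round 6 (k=7): L=195 R=66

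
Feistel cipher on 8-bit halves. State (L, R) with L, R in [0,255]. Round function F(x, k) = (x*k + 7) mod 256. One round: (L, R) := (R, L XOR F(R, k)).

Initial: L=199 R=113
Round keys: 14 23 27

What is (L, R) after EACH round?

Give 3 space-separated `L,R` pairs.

Round 1 (k=14): L=113 R=242
Round 2 (k=23): L=242 R=180
Round 3 (k=27): L=180 R=241

Answer: 113,242 242,180 180,241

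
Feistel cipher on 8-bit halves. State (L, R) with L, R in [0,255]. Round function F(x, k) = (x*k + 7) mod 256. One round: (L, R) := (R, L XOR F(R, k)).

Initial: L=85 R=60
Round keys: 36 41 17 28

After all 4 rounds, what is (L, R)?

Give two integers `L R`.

Answer: 190 138

Derivation:
Round 1 (k=36): L=60 R=34
Round 2 (k=41): L=34 R=69
Round 3 (k=17): L=69 R=190
Round 4 (k=28): L=190 R=138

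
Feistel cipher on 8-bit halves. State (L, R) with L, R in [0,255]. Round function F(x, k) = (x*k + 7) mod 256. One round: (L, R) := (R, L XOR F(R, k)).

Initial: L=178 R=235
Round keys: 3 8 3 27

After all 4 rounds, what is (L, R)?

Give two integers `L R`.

Round 1 (k=3): L=235 R=122
Round 2 (k=8): L=122 R=60
Round 3 (k=3): L=60 R=193
Round 4 (k=27): L=193 R=94

Answer: 193 94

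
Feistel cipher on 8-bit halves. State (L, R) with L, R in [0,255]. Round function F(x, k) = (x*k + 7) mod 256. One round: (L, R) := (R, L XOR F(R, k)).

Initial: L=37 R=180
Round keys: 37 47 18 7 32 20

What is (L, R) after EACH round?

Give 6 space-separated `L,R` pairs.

Answer: 180,46 46,205 205,95 95,109 109,248 248,10

Derivation:
Round 1 (k=37): L=180 R=46
Round 2 (k=47): L=46 R=205
Round 3 (k=18): L=205 R=95
Round 4 (k=7): L=95 R=109
Round 5 (k=32): L=109 R=248
Round 6 (k=20): L=248 R=10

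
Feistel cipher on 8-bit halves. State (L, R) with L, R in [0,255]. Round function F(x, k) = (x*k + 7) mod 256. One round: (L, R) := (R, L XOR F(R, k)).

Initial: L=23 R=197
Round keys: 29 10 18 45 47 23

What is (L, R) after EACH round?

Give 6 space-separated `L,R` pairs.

Round 1 (k=29): L=197 R=79
Round 2 (k=10): L=79 R=216
Round 3 (k=18): L=216 R=120
Round 4 (k=45): L=120 R=199
Round 5 (k=47): L=199 R=232
Round 6 (k=23): L=232 R=24

Answer: 197,79 79,216 216,120 120,199 199,232 232,24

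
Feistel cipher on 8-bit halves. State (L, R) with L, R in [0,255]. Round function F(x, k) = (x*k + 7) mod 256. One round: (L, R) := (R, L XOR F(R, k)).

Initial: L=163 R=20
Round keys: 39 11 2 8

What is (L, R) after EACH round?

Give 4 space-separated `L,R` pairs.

Answer: 20,176 176,131 131,189 189,108

Derivation:
Round 1 (k=39): L=20 R=176
Round 2 (k=11): L=176 R=131
Round 3 (k=2): L=131 R=189
Round 4 (k=8): L=189 R=108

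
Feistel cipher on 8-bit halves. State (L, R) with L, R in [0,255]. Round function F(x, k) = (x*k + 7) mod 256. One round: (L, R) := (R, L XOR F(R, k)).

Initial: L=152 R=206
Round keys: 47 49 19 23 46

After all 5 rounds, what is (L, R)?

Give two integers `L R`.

Answer: 73 237

Derivation:
Round 1 (k=47): L=206 R=65
Round 2 (k=49): L=65 R=182
Round 3 (k=19): L=182 R=200
Round 4 (k=23): L=200 R=73
Round 5 (k=46): L=73 R=237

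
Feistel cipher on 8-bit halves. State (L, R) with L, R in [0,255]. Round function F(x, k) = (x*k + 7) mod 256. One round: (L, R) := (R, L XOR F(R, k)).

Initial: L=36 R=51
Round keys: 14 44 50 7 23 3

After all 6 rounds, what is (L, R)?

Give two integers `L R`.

Round 1 (k=14): L=51 R=245
Round 2 (k=44): L=245 R=16
Round 3 (k=50): L=16 R=210
Round 4 (k=7): L=210 R=213
Round 5 (k=23): L=213 R=248
Round 6 (k=3): L=248 R=58

Answer: 248 58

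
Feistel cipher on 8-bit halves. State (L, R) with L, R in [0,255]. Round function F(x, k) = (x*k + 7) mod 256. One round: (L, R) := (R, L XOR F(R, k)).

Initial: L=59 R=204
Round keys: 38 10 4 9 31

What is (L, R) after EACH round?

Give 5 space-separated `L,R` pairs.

Answer: 204,116 116,67 67,103 103,229 229,165

Derivation:
Round 1 (k=38): L=204 R=116
Round 2 (k=10): L=116 R=67
Round 3 (k=4): L=67 R=103
Round 4 (k=9): L=103 R=229
Round 5 (k=31): L=229 R=165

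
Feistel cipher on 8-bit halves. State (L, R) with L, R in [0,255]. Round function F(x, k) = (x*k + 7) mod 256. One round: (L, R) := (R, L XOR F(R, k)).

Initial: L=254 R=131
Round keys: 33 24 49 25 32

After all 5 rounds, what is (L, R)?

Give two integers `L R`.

Answer: 74 120

Derivation:
Round 1 (k=33): L=131 R=20
Round 2 (k=24): L=20 R=100
Round 3 (k=49): L=100 R=63
Round 4 (k=25): L=63 R=74
Round 5 (k=32): L=74 R=120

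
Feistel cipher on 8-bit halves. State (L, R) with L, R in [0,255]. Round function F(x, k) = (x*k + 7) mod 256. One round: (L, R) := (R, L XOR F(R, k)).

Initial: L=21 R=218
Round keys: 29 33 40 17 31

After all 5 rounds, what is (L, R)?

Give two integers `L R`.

Round 1 (k=29): L=218 R=172
Round 2 (k=33): L=172 R=233
Round 3 (k=40): L=233 R=195
Round 4 (k=17): L=195 R=19
Round 5 (k=31): L=19 R=151

Answer: 19 151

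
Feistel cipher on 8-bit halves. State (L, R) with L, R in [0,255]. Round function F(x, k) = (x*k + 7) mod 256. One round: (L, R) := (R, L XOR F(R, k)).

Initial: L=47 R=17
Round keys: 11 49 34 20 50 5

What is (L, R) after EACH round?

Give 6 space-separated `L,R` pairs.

Answer: 17,237 237,117 117,124 124,194 194,151 151,56

Derivation:
Round 1 (k=11): L=17 R=237
Round 2 (k=49): L=237 R=117
Round 3 (k=34): L=117 R=124
Round 4 (k=20): L=124 R=194
Round 5 (k=50): L=194 R=151
Round 6 (k=5): L=151 R=56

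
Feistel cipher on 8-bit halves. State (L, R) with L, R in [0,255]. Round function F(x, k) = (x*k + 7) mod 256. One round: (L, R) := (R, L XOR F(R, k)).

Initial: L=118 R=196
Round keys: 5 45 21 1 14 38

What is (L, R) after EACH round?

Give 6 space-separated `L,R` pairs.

Round 1 (k=5): L=196 R=173
Round 2 (k=45): L=173 R=180
Round 3 (k=21): L=180 R=102
Round 4 (k=1): L=102 R=217
Round 5 (k=14): L=217 R=131
Round 6 (k=38): L=131 R=160

Answer: 196,173 173,180 180,102 102,217 217,131 131,160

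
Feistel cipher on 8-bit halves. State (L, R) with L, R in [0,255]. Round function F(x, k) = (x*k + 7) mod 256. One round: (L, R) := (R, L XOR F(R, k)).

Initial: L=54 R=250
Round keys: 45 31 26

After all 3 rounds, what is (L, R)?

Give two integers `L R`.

Answer: 226 52

Derivation:
Round 1 (k=45): L=250 R=207
Round 2 (k=31): L=207 R=226
Round 3 (k=26): L=226 R=52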